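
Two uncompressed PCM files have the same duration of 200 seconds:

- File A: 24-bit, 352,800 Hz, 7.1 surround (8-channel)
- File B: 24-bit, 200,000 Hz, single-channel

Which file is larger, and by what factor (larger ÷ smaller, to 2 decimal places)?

File A, by a factor of 14.11

File A: 352,800 × 3 × 8 = 8,467,200 bytes/s.
File B: 200,000 × 3 × 1 = 600,000 bytes/s.
File A is larger; ratio = 1,693,440,000 / 120,000,000 = 14.11.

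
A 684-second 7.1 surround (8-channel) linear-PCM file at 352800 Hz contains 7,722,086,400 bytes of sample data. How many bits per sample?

Bytes per sample = 7,722,086,400 / (352,800 × 684 × 8) = 7,722,086,400 / 1,930,521,600 = 4.
Bit depth = 4 × 8 = 32 bits.

32 bits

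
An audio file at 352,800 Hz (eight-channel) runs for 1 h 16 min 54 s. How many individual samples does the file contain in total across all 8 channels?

13,022,553,600 samples

1 h 16 min 54 s = 4,614 s.
352,800 × 4,614 s × 8 ch = 13,022,553,600 samples.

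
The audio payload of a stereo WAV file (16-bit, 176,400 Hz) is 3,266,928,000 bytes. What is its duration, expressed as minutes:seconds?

Byte rate = 176,400 × 2 × 2 = 705,600 bytes/s.
Duration = 3,266,928,000 / 705,600 = 4,630 s.
4,630 s = 77:10.

77:10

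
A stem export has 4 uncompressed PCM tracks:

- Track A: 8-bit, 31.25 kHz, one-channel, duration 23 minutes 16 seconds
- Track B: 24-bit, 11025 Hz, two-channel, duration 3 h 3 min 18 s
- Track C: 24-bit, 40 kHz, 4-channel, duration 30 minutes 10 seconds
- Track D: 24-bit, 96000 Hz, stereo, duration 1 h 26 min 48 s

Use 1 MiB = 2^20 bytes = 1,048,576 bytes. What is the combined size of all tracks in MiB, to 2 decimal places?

Track A: 23 minutes 16 seconds = 1,396 s; 31,250 × 1,396 × 1 × 1 = 43,625,000 bytes.
Track B: 3 h 3 min 18 s = 10,998 s; 11,025 × 10,998 × 3 × 2 = 727,517,700 bytes.
Track C: 30 minutes 10 seconds = 1,810 s; 40,000 × 1,810 × 3 × 4 = 868,800,000 bytes.
Track D: 1 h 26 min 48 s = 5,208 s; 96,000 × 5,208 × 3 × 2 = 2,999,808,000 bytes.
Total = 4,639,750,700 bytes = 4424.81 MiB.

4424.81 MiB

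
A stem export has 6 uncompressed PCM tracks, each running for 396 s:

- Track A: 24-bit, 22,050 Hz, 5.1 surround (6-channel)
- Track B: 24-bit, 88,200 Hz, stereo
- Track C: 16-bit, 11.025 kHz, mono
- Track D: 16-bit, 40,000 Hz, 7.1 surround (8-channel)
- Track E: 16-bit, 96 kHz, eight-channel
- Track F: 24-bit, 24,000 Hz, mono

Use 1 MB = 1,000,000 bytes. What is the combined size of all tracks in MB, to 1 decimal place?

Track A: 22,050 × 396 × 3 × 6 = 157,172,400 bytes.
Track B: 88,200 × 396 × 3 × 2 = 209,563,200 bytes.
Track C: 11,025 × 396 × 2 × 1 = 8,731,800 bytes.
Track D: 40,000 × 396 × 2 × 8 = 253,440,000 bytes.
Track E: 96,000 × 396 × 2 × 8 = 608,256,000 bytes.
Track F: 24,000 × 396 × 3 × 1 = 28,512,000 bytes.
Total = 1,265,675,400 bytes = 1265.7 MB.

1265.7 MB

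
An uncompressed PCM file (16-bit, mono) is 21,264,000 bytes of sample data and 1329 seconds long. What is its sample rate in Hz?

8,000 Hz

Bytes = sample_rate × seconds × bytes_per_sample × channels.
sample_rate = 21,264,000 / (1,329 × 2 × 1) = 21,264,000 / 2,658 = 8,000 Hz.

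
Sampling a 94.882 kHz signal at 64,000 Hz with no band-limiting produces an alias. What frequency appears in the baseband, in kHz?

30.882 kHz

Nyquist = 64,000/2 = 32,000 Hz; 94,882 Hz exceeds it.
Alias = |94,882 − 1×64,000| = |94,882 − 64,000| = 30,882 Hz = 30.882 kHz.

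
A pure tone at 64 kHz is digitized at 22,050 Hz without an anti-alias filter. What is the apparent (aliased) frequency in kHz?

2.15 kHz

Nyquist = 22,050/2 = 11,025 Hz; 64,000 Hz exceeds it.
Alias = |64,000 − 3×22,050| = |64,000 − 66,150| = 2,150 Hz = 2.15 kHz.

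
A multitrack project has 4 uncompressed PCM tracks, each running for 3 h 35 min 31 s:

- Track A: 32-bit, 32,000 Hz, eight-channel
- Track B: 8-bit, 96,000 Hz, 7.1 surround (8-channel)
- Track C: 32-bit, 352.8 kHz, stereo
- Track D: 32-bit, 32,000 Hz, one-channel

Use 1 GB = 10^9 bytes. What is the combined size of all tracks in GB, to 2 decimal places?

3 h 35 min 31 s = 12,931 s.
Track A: 32,000 × 12,931 × 4 × 8 = 13,241,344,000 bytes.
Track B: 96,000 × 12,931 × 1 × 8 = 9,931,008,000 bytes.
Track C: 352,800 × 12,931 × 4 × 2 = 36,496,454,400 bytes.
Track D: 32,000 × 12,931 × 4 × 1 = 1,655,168,000 bytes.
Total = 61,323,974,400 bytes = 61.32 GB.

61.32 GB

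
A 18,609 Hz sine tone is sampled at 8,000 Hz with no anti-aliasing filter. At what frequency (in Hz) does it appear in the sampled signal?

Nyquist = 8,000/2 = 4,000 Hz; 18,609 Hz exceeds it.
Alias = |18,609 − 2×8,000| = |18,609 − 16,000| = 2,609 Hz.

2,609 Hz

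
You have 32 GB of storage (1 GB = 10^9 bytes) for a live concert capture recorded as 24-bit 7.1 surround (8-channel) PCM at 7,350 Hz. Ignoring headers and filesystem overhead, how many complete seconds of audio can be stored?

181,405 seconds

Uncompressed byte rate = 7,350 × 3 × 8 = 176,400 bytes/s.
Capacity = 32 × 1,000,000,000 = 32,000,000,000 bytes.
32,000,000,000 / 176,400 ≈ 181405.9 s → 181,405 seconds.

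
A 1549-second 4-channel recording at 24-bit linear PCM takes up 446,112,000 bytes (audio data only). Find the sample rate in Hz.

24,000 Hz

Bytes = sample_rate × seconds × bytes_per_sample × channels.
sample_rate = 446,112,000 / (1,549 × 3 × 4) = 446,112,000 / 18,588 = 24,000 Hz.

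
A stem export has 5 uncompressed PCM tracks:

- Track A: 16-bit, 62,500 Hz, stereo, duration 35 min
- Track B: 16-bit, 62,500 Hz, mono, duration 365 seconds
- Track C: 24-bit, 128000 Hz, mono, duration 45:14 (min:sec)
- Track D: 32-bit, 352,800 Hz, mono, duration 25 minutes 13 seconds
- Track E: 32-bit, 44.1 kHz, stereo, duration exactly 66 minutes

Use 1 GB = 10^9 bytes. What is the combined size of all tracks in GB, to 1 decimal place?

Track A: 35 min = 2,100 s; 62,500 × 2,100 × 2 × 2 = 525,000,000 bytes.
Track B: 62,500 × 365 × 2 × 1 = 45,625,000 bytes.
Track C: 45:14 (min:sec) = 2,714 s; 128,000 × 2,714 × 3 × 1 = 1,042,176,000 bytes.
Track D: 25 minutes 13 seconds = 1,513 s; 352,800 × 1,513 × 4 × 1 = 2,135,145,600 bytes.
Track E: exactly 66 minutes = 3,960 s; 44,100 × 3,960 × 4 × 2 = 1,397,088,000 bytes.
Total = 5,145,034,600 bytes = 5.1 GB.

5.1 GB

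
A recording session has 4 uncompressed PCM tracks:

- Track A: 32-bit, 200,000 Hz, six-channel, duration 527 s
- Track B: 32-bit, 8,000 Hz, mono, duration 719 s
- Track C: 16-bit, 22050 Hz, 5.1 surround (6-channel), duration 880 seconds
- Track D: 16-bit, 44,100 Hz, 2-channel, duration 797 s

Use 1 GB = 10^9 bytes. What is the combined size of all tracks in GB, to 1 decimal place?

Track A: 200,000 × 527 × 4 × 6 = 2,529,600,000 bytes.
Track B: 8,000 × 719 × 4 × 1 = 23,008,000 bytes.
Track C: 22,050 × 880 × 2 × 6 = 232,848,000 bytes.
Track D: 44,100 × 797 × 2 × 2 = 140,590,800 bytes.
Total = 2,926,046,800 bytes = 2.9 GB.

2.9 GB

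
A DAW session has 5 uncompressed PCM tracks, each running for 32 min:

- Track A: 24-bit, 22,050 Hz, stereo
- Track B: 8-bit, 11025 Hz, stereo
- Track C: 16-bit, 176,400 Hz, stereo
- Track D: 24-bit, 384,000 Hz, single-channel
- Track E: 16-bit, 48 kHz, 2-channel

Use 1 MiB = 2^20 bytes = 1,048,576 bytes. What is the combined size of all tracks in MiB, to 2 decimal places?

4035.55 MiB

32 min = 1,920 s.
Track A: 22,050 × 1,920 × 3 × 2 = 254,016,000 bytes.
Track B: 11,025 × 1,920 × 1 × 2 = 42,336,000 bytes.
Track C: 176,400 × 1,920 × 2 × 2 = 1,354,752,000 bytes.
Track D: 384,000 × 1,920 × 3 × 1 = 2,211,840,000 bytes.
Track E: 48,000 × 1,920 × 2 × 2 = 368,640,000 bytes.
Total = 4,231,584,000 bytes = 4035.55 MiB.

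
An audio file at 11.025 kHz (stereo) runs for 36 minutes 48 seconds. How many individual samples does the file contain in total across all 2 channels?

48,686,400 samples

36 minutes 48 seconds = 2,208 s.
11,025 × 2,208 s × 2 ch = 48,686,400 samples.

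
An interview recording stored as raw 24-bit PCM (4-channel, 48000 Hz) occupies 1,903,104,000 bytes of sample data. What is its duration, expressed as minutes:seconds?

55:04

Byte rate = 48,000 × 3 × 4 = 576,000 bytes/s.
Duration = 1,903,104,000 / 576,000 = 3,304 s.
3,304 s = 55:04.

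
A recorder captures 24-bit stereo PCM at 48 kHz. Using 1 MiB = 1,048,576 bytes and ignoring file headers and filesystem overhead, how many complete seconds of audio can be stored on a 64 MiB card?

233 seconds

Uncompressed byte rate = 48,000 × 3 × 2 = 288,000 bytes/s.
Capacity = 64 × 1,048,576 = 67,108,864 bytes.
67,108,864 / 288,000 ≈ 233.02 s → 233 seconds.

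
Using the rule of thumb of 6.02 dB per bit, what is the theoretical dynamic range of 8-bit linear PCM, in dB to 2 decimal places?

8 × 6.02 = 48.16 dB.

48.16 dB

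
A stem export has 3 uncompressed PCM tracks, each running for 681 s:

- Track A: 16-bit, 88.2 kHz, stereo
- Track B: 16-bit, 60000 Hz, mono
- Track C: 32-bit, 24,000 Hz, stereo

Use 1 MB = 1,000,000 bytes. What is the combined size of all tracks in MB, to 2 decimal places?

Track A: 88,200 × 681 × 2 × 2 = 240,256,800 bytes.
Track B: 60,000 × 681 × 2 × 1 = 81,720,000 bytes.
Track C: 24,000 × 681 × 4 × 2 = 130,752,000 bytes.
Total = 452,728,800 bytes = 452.73 MB.

452.73 MB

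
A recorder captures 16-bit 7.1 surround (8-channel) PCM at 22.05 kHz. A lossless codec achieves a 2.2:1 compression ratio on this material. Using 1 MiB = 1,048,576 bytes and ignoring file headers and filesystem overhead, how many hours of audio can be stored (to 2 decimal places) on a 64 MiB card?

0.12 hours

Uncompressed byte rate = 22,050 × 2 × 8 = 352,800 bytes/s.
After 2.2:1 compression, effective rate ≈ 160363.64 bytes/s.
Capacity = 64 × 1,048,576 = 67,108,864 bytes.
67,108,864 / effective rate ≈ 418.48 s → 0.12 hours.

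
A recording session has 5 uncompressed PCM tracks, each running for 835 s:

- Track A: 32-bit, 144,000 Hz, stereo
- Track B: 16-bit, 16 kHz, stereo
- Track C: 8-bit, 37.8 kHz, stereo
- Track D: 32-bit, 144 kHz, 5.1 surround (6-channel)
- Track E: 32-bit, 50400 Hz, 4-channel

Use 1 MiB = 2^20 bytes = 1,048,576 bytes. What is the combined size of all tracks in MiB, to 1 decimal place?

4422.8 MiB

Track A: 144,000 × 835 × 4 × 2 = 961,920,000 bytes.
Track B: 16,000 × 835 × 2 × 2 = 53,440,000 bytes.
Track C: 37,800 × 835 × 1 × 2 = 63,126,000 bytes.
Track D: 144,000 × 835 × 4 × 6 = 2,885,760,000 bytes.
Track E: 50,400 × 835 × 4 × 4 = 673,344,000 bytes.
Total = 4,637,590,000 bytes = 4422.8 MiB.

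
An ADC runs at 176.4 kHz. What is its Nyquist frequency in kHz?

Nyquist frequency = sample rate / 2 = 176,400 / 2 = 88.2 kHz.

88.2 kHz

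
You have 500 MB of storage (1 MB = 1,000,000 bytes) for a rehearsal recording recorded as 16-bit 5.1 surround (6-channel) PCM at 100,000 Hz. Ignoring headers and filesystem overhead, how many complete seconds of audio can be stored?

416 seconds

Uncompressed byte rate = 100,000 × 2 × 6 = 1,200,000 bytes/s.
Capacity = 500 × 1,000,000 = 500,000,000 bytes.
500,000,000 / 1,200,000 ≈ 416.67 s → 416 seconds.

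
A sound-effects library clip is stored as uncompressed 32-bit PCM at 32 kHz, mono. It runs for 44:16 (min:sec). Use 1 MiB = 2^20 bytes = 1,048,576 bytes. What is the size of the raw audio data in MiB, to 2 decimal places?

324.22 MiB

Duration = 44:16 (min:sec) = 2,656 s.
Bytes = 32,000 samples/s × 2,656 s × 4 bytes/sample × 1 ch = 339,968,000 bytes.
339,968,000 / 1,048,576 = 324.22 MiB.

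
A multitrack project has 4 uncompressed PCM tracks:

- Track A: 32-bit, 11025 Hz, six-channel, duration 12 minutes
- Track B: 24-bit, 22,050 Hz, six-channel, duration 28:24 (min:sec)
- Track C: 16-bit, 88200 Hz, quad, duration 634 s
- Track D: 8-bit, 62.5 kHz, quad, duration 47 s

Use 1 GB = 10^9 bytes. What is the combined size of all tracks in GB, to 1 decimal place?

1.3 GB

Track A: 12 minutes = 720 s; 11,025 × 720 × 4 × 6 = 190,512,000 bytes.
Track B: 28:24 (min:sec) = 1,704 s; 22,050 × 1,704 × 3 × 6 = 676,317,600 bytes.
Track C: 88,200 × 634 × 2 × 4 = 447,350,400 bytes.
Track D: 62,500 × 47 × 1 × 4 = 11,750,000 bytes.
Total = 1,325,930,000 bytes = 1.3 GB.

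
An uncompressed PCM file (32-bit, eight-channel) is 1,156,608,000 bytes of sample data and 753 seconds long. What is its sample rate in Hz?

48,000 Hz

Bytes = sample_rate × seconds × bytes_per_sample × channels.
sample_rate = 1,156,608,000 / (753 × 4 × 8) = 1,156,608,000 / 24,096 = 48,000 Hz.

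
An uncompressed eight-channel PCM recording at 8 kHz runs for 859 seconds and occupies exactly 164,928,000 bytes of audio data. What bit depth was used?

Bytes per sample = 164,928,000 / (8,000 × 859 × 8) = 164,928,000 / 54,976,000 = 3.
Bit depth = 3 × 8 = 24 bits.

24 bits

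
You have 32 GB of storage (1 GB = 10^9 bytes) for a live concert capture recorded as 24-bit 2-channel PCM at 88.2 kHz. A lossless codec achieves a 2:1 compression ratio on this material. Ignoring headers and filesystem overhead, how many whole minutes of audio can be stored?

2,015 minutes

Uncompressed byte rate = 88,200 × 3 × 2 = 529,200 bytes/s.
After 2:1 compression, effective rate ≈ 264600 bytes/s.
Capacity = 32 × 1,000,000,000 = 32,000,000,000 bytes.
32,000,000,000 / effective rate ≈ 120937.26 s → 2,015 minutes.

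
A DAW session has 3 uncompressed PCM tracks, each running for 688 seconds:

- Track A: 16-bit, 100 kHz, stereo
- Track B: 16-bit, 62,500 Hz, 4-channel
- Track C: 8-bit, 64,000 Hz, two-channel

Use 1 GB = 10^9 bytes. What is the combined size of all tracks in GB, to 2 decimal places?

0.71 GB

Track A: 100,000 × 688 × 2 × 2 = 275,200,000 bytes.
Track B: 62,500 × 688 × 2 × 4 = 344,000,000 bytes.
Track C: 64,000 × 688 × 1 × 2 = 88,064,000 bytes.
Total = 707,264,000 bytes = 0.71 GB.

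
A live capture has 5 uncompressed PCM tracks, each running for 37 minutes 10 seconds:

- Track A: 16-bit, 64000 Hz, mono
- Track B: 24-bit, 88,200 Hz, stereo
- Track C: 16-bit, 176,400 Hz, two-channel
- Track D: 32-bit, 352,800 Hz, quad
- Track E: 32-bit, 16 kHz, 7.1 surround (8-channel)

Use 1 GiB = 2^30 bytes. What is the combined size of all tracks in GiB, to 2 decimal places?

15.62 GiB

37 minutes 10 seconds = 2,230 s.
Track A: 64,000 × 2,230 × 2 × 1 = 285,440,000 bytes.
Track B: 88,200 × 2,230 × 3 × 2 = 1,180,116,000 bytes.
Track C: 176,400 × 2,230 × 2 × 2 = 1,573,488,000 bytes.
Track D: 352,800 × 2,230 × 4 × 4 = 12,587,904,000 bytes.
Track E: 16,000 × 2,230 × 4 × 8 = 1,141,760,000 bytes.
Total = 16,768,708,000 bytes = 15.62 GiB.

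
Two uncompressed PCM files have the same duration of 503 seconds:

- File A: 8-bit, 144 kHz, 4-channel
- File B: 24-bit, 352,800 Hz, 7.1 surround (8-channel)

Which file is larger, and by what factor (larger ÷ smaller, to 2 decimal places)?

File A: 144,000 × 1 × 4 = 576,000 bytes/s.
File B: 352,800 × 3 × 8 = 8,467,200 bytes/s.
File B is larger; ratio = 4,259,001,600 / 289,728,000 = 14.70.

File B, by a factor of 14.70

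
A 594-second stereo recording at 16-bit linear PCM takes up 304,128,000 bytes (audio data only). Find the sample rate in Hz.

Bytes = sample_rate × seconds × bytes_per_sample × channels.
sample_rate = 304,128,000 / (594 × 2 × 2) = 304,128,000 / 2,376 = 128,000 Hz.

128,000 Hz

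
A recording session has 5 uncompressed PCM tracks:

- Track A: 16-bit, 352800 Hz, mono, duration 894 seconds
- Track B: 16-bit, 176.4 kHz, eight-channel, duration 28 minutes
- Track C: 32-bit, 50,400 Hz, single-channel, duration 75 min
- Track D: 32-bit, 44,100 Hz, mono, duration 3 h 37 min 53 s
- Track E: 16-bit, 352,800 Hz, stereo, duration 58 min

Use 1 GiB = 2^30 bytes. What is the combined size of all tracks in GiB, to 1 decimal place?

12.6 GiB

Track A: 352,800 × 894 × 2 × 1 = 630,806,400 bytes.
Track B: 28 minutes = 1,680 s; 176,400 × 1,680 × 2 × 8 = 4,741,632,000 bytes.
Track C: 75 min = 4,500 s; 50,400 × 4,500 × 4 × 1 = 907,200,000 bytes.
Track D: 3 h 37 min 53 s = 13,073 s; 44,100 × 13,073 × 4 × 1 = 2,306,077,200 bytes.
Track E: 58 min = 3,480 s; 352,800 × 3,480 × 2 × 2 = 4,910,976,000 bytes.
Total = 13,496,691,600 bytes = 12.6 GiB.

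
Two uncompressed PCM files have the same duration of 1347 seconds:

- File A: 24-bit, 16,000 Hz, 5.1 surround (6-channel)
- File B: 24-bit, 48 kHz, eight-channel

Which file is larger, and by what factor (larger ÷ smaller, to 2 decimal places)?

File A: 16,000 × 3 × 6 = 288,000 bytes/s.
File B: 48,000 × 3 × 8 = 1,152,000 bytes/s.
File B is larger; ratio = 1,551,744,000 / 387,936,000 = 4.00.

File B, by a factor of 4.00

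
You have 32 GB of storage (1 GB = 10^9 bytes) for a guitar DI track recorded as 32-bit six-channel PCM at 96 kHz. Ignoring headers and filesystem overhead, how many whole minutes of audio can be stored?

231 minutes

Uncompressed byte rate = 96,000 × 4 × 6 = 2,304,000 bytes/s.
Capacity = 32 × 1,000,000,000 = 32,000,000,000 bytes.
32,000,000,000 / 2,304,000 ≈ 13888.89 s → 231 minutes.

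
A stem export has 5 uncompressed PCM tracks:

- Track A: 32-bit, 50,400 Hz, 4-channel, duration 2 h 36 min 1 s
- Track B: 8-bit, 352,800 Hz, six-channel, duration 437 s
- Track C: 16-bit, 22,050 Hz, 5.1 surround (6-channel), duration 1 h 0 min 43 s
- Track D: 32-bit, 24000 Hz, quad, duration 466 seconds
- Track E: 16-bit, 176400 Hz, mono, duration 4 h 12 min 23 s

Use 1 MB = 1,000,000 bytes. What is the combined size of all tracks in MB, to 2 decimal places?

14959.08 MB

Track A: 2 h 36 min 1 s = 9,361 s; 50,400 × 9,361 × 4 × 4 = 7,548,710,400 bytes.
Track B: 352,800 × 437 × 1 × 6 = 925,041,600 bytes.
Track C: 1 h 0 min 43 s = 3,643 s; 22,050 × 3,643 × 2 × 6 = 963,937,800 bytes.
Track D: 24,000 × 466 × 4 × 4 = 178,944,000 bytes.
Track E: 4 h 12 min 23 s = 15,143 s; 176,400 × 15,143 × 2 × 1 = 5,342,450,400 bytes.
Total = 14,959,084,200 bytes = 14959.08 MB.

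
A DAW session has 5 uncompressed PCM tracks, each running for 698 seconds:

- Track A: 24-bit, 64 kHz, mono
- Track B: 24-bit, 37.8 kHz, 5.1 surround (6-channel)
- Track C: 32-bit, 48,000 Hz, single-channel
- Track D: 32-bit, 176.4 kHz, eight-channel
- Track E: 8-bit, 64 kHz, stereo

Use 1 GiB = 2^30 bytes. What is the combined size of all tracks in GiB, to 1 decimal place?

4.4 GiB

Track A: 64,000 × 698 × 3 × 1 = 134,016,000 bytes.
Track B: 37,800 × 698 × 3 × 6 = 474,919,200 bytes.
Track C: 48,000 × 698 × 4 × 1 = 134,016,000 bytes.
Track D: 176,400 × 698 × 4 × 8 = 3,940,070,400 bytes.
Track E: 64,000 × 698 × 1 × 2 = 89,344,000 bytes.
Total = 4,772,365,600 bytes = 4.4 GiB.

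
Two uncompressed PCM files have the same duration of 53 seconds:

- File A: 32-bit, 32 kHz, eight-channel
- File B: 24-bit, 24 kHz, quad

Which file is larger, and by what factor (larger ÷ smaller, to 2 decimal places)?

File A: 32,000 × 4 × 8 = 1,024,000 bytes/s.
File B: 24,000 × 3 × 4 = 288,000 bytes/s.
File A is larger; ratio = 54,272,000 / 15,264,000 = 3.56.

File A, by a factor of 3.56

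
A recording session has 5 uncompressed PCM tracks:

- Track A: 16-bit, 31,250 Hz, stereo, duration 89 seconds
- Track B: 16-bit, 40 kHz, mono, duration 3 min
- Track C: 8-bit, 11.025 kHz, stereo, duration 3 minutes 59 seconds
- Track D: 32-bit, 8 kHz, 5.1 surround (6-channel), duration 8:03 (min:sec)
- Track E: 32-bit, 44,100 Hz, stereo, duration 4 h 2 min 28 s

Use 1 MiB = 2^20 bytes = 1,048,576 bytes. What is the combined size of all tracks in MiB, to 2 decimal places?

5012.57 MiB

Track A: 31,250 × 89 × 2 × 2 = 11,125,000 bytes.
Track B: 3 min = 180 s; 40,000 × 180 × 2 × 1 = 14,400,000 bytes.
Track C: 3 minutes 59 seconds = 239 s; 11,025 × 239 × 1 × 2 = 5,269,950 bytes.
Track D: 8:03 (min:sec) = 483 s; 8,000 × 483 × 4 × 6 = 92,736,000 bytes.
Track E: 4 h 2 min 28 s = 14,548 s; 44,100 × 14,548 × 4 × 2 = 5,132,534,400 bytes.
Total = 5,256,065,350 bytes = 5012.57 MiB.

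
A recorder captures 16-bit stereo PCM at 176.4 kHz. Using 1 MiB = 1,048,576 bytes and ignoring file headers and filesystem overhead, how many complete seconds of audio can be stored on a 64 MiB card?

Uncompressed byte rate = 176,400 × 2 × 2 = 705,600 bytes/s.
Capacity = 64 × 1,048,576 = 67,108,864 bytes.
67,108,864 / 705,600 ≈ 95.11 s → 95 seconds.

95 seconds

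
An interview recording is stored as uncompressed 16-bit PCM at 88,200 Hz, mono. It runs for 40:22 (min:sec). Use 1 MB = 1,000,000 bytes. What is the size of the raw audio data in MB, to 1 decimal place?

427.2 MB

Duration = 40:22 (min:sec) = 2,422 s.
Bytes = 88,200 samples/s × 2,422 s × 2 bytes/sample × 1 ch = 427,240,800 bytes.
427,240,800 / 1,000,000 = 427.2 MB.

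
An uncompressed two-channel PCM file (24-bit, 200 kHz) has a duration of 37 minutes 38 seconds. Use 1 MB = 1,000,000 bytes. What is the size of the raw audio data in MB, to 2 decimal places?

Duration = 37 minutes 38 seconds = 2,258 s.
Bytes = 200,000 samples/s × 2,258 s × 3 bytes/sample × 2 ch = 2,709,600,000 bytes.
2,709,600,000 / 1,000,000 = 2709.60 MB.

2709.60 MB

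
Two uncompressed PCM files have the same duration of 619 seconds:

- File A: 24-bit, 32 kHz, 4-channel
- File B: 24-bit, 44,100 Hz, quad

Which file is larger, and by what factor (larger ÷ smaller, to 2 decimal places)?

File B, by a factor of 1.38

File A: 32,000 × 3 × 4 = 384,000 bytes/s.
File B: 44,100 × 3 × 4 = 529,200 bytes/s.
File B is larger; ratio = 327,574,800 / 237,696,000 = 1.38.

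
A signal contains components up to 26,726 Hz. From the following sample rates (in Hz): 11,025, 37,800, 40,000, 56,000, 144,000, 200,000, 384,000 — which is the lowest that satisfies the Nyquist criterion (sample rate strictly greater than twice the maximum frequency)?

56,000 Hz

Need sample rate > 2 × 26,726 = 53,452 Hz.
Lowest listed rate above 53,452 Hz is 56,000 Hz.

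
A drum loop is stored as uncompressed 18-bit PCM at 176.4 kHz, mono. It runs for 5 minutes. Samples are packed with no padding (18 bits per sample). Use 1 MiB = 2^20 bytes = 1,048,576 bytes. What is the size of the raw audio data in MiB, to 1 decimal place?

113.6 MiB

Duration = 5 minutes = 300 s.
Bits = 176,400 × 300 × 18 × 1 = 952,560,000 bits = 119,070,000 bytes.
119,070,000 / 1,048,576 = 113.6 MiB.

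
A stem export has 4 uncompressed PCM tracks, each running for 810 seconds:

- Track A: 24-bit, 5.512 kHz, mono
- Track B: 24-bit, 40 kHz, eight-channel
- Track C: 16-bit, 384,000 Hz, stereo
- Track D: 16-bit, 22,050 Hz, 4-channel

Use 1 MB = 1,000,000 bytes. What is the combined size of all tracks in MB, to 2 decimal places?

2178.04 MB

Track A: 5,512 × 810 × 3 × 1 = 13,394,160 bytes.
Track B: 40,000 × 810 × 3 × 8 = 777,600,000 bytes.
Track C: 384,000 × 810 × 2 × 2 = 1,244,160,000 bytes.
Track D: 22,050 × 810 × 2 × 4 = 142,884,000 bytes.
Total = 2,178,038,160 bytes = 2178.04 MB.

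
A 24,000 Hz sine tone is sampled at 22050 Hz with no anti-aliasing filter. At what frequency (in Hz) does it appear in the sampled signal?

1,950 Hz

Nyquist = 22,050/2 = 11,025 Hz; 24,000 Hz exceeds it.
Alias = |24,000 − 1×22,050| = |24,000 − 22,050| = 1,950 Hz.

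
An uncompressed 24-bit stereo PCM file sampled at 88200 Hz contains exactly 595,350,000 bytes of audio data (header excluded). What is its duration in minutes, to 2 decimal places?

Byte rate = 88,200 × 3 × 2 = 529,200 bytes/s.
Duration = 595,350,000 / 529,200 = 1,125 s.
1,125 s / 60 = 18.75 minutes.

18.75 minutes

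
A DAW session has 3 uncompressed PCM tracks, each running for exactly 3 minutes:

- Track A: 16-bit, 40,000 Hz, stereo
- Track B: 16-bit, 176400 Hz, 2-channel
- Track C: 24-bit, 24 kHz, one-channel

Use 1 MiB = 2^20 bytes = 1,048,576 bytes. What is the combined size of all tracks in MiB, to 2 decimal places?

160.95 MiB

exactly 3 minutes = 180 s.
Track A: 40,000 × 180 × 2 × 2 = 28,800,000 bytes.
Track B: 176,400 × 180 × 2 × 2 = 127,008,000 bytes.
Track C: 24,000 × 180 × 3 × 1 = 12,960,000 bytes.
Total = 168,768,000 bytes = 160.95 MiB.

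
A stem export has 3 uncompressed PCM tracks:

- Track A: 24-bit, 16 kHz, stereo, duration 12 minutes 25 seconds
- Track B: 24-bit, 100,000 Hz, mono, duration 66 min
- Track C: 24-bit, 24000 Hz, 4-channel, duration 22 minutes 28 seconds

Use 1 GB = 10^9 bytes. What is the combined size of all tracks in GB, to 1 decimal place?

Track A: 12 minutes 25 seconds = 745 s; 16,000 × 745 × 3 × 2 = 71,520,000 bytes.
Track B: 66 min = 3,960 s; 100,000 × 3,960 × 3 × 1 = 1,188,000,000 bytes.
Track C: 22 minutes 28 seconds = 1,348 s; 24,000 × 1,348 × 3 × 4 = 388,224,000 bytes.
Total = 1,647,744,000 bytes = 1.6 GB.

1.6 GB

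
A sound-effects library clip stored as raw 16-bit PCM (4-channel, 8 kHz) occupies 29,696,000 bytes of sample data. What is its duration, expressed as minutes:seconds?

Byte rate = 8,000 × 2 × 4 = 64,000 bytes/s.
Duration = 29,696,000 / 64,000 = 464 s.
464 s = 7:44.

7:44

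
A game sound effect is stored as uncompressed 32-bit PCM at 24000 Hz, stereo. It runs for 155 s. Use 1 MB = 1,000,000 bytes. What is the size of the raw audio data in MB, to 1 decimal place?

29.8 MB

Bytes = 24,000 samples/s × 155 s × 4 bytes/sample × 2 ch = 29,760,000 bytes.
29,760,000 / 1,000,000 = 29.8 MB.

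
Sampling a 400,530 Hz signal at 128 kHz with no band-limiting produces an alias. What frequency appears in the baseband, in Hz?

Nyquist = 128,000/2 = 64,000 Hz; 400,530 Hz exceeds it.
Alias = |400,530 − 3×128,000| = |400,530 − 384,000| = 16,530 Hz.

16,530 Hz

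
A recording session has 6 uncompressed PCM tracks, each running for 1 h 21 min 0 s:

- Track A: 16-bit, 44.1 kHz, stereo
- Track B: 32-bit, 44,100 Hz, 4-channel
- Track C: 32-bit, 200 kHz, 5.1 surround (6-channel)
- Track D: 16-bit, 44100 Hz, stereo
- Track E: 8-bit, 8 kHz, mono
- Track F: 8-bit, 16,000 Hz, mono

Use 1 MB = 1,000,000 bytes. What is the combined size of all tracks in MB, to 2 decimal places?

28588.46 MB

1 h 21 min 0 s = 4,860 s.
Track A: 44,100 × 4,860 × 2 × 2 = 857,304,000 bytes.
Track B: 44,100 × 4,860 × 4 × 4 = 3,429,216,000 bytes.
Track C: 200,000 × 4,860 × 4 × 6 = 23,328,000,000 bytes.
Track D: 44,100 × 4,860 × 2 × 2 = 857,304,000 bytes.
Track E: 8,000 × 4,860 × 1 × 1 = 38,880,000 bytes.
Track F: 16,000 × 4,860 × 1 × 1 = 77,760,000 bytes.
Total = 28,588,464,000 bytes = 28588.46 MB.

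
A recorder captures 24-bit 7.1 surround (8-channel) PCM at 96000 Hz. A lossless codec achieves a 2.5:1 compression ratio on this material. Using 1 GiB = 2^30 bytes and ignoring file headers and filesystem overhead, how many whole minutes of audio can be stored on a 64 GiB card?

1,242 minutes

Uncompressed byte rate = 96,000 × 3 × 8 = 2,304,000 bytes/s.
After 2.5:1 compression, effective rate ≈ 921600 bytes/s.
Capacity = 64 × 1,073,741,824 = 68,719,476,736 bytes.
68,719,476,736 / effective rate ≈ 74565.4 s → 1,242 minutes.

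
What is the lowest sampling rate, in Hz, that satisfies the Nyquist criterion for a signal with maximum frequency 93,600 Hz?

187,200 Hz

Minimum sample rate = 2 × 93,600 Hz = 187,200 Hz.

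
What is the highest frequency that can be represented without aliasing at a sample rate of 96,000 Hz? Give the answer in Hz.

48,000 Hz

Nyquist frequency = sample rate / 2 = 96,000 / 2 = 48,000 Hz.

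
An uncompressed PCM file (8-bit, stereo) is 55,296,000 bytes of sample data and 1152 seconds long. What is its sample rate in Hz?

Bytes = sample_rate × seconds × bytes_per_sample × channels.
sample_rate = 55,296,000 / (1,152 × 1 × 2) = 55,296,000 / 2,304 = 24,000 Hz.

24,000 Hz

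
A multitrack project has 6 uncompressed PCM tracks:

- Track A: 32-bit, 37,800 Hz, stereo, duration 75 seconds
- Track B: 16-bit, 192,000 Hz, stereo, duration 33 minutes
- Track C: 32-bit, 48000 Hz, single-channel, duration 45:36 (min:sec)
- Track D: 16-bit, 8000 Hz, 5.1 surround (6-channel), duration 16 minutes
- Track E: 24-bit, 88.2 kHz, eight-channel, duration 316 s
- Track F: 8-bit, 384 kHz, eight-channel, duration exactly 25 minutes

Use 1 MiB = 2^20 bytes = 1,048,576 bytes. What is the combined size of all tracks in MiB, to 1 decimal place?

Track A: 37,800 × 75 × 4 × 2 = 22,680,000 bytes.
Track B: 33 minutes = 1,980 s; 192,000 × 1,980 × 2 × 2 = 1,520,640,000 bytes.
Track C: 45:36 (min:sec) = 2,736 s; 48,000 × 2,736 × 4 × 1 = 525,312,000 bytes.
Track D: 16 minutes = 960 s; 8,000 × 960 × 2 × 6 = 92,160,000 bytes.
Track E: 88,200 × 316 × 3 × 8 = 668,908,800 bytes.
Track F: exactly 25 minutes = 1,500 s; 384,000 × 1,500 × 1 × 8 = 4,608,000,000 bytes.
Total = 7,437,700,800 bytes = 7093.1 MiB.

7093.1 MiB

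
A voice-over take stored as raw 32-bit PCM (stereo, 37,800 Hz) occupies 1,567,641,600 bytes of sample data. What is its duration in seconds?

5,184 seconds

Byte rate = 37,800 × 4 × 2 = 302,400 bytes/s.
Duration = 1,567,641,600 / 302,400 = 5,184 s.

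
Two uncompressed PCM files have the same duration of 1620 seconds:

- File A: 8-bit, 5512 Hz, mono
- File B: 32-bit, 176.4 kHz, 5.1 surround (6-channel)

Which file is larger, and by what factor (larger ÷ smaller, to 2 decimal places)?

File A: 5,512 × 1 × 1 = 5,512 bytes/s.
File B: 176,400 × 4 × 6 = 4,233,600 bytes/s.
File B is larger; ratio = 6,858,432,000 / 8,929,440 = 768.07.

File B, by a factor of 768.07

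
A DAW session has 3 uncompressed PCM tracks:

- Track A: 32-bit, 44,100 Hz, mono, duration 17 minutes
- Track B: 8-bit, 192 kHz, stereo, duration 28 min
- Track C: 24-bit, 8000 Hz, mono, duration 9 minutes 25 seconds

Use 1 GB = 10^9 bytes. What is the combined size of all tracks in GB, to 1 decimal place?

0.8 GB

Track A: 17 minutes = 1,020 s; 44,100 × 1,020 × 4 × 1 = 179,928,000 bytes.
Track B: 28 min = 1,680 s; 192,000 × 1,680 × 1 × 2 = 645,120,000 bytes.
Track C: 9 minutes 25 seconds = 565 s; 8,000 × 565 × 3 × 1 = 13,560,000 bytes.
Total = 838,608,000 bytes = 0.8 GB.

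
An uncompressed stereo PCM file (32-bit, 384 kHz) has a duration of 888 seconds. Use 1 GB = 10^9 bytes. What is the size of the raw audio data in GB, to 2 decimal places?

2.73 GB

Bytes = 384,000 samples/s × 888 s × 4 bytes/sample × 2 ch = 2,727,936,000 bytes.
2,727,936,000 / 1,000,000,000 = 2.73 GB.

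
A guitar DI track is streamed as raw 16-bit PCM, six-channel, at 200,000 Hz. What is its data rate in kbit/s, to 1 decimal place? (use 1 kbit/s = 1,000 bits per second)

Bit rate = 200,000 × 16 × 6 = 19,200,000 bits/s.
= 19200.0 kbit/s.

19200.0 kbit/s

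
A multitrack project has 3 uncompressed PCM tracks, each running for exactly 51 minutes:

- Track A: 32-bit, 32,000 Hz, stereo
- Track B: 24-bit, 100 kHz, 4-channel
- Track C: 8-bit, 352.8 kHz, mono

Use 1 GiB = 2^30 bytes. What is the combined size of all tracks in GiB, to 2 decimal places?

5.15 GiB

exactly 51 minutes = 3,060 s.
Track A: 32,000 × 3,060 × 4 × 2 = 783,360,000 bytes.
Track B: 100,000 × 3,060 × 3 × 4 = 3,672,000,000 bytes.
Track C: 352,800 × 3,060 × 1 × 1 = 1,079,568,000 bytes.
Total = 5,534,928,000 bytes = 5.15 GiB.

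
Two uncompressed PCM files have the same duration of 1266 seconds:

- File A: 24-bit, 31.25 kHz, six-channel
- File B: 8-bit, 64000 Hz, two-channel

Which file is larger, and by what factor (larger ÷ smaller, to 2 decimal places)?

File A: 31,250 × 3 × 6 = 562,500 bytes/s.
File B: 64,000 × 1 × 2 = 128,000 bytes/s.
File A is larger; ratio = 712,125,000 / 162,048,000 = 4.39.

File A, by a factor of 4.39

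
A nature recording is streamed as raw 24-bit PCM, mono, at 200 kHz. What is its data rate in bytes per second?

600,000 bytes/s

Bit rate = 200,000 × 24 × 1 = 4,800,000 bits/s.
4,800,000 / 8 = 600,000 bytes/s.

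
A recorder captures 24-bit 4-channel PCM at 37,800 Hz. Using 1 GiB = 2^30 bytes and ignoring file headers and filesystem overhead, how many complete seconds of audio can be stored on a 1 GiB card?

Uncompressed byte rate = 37,800 × 3 × 4 = 453,600 bytes/s.
Capacity = 1 × 1,073,741,824 = 1,073,741,824 bytes.
1,073,741,824 / 453,600 ≈ 2367.16 s → 2,367 seconds.

2,367 seconds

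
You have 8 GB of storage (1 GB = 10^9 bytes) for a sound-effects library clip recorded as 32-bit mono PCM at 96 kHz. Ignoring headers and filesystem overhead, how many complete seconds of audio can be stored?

Uncompressed byte rate = 96,000 × 4 × 1 = 384,000 bytes/s.
Capacity = 8 × 1,000,000,000 = 8,000,000,000 bytes.
8,000,000,000 / 384,000 ≈ 20833.33 s → 20,833 seconds.

20,833 seconds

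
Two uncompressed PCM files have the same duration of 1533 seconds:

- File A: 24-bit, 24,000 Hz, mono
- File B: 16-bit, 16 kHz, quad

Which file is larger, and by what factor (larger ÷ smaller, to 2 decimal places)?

File A: 24,000 × 3 × 1 = 72,000 bytes/s.
File B: 16,000 × 2 × 4 = 128,000 bytes/s.
File B is larger; ratio = 196,224,000 / 110,376,000 = 1.78.

File B, by a factor of 1.78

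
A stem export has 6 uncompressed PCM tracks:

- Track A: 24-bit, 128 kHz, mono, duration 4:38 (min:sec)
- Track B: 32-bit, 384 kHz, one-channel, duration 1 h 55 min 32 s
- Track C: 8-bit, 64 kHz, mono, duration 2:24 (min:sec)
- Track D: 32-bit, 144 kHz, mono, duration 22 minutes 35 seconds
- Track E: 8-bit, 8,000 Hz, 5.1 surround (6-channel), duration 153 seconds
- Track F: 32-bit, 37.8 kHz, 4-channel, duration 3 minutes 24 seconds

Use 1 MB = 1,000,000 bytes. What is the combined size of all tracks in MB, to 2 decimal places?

Track A: 4:38 (min:sec) = 278 s; 128,000 × 278 × 3 × 1 = 106,752,000 bytes.
Track B: 1 h 55 min 32 s = 6,932 s; 384,000 × 6,932 × 4 × 1 = 10,647,552,000 bytes.
Track C: 2:24 (min:sec) = 144 s; 64,000 × 144 × 1 × 1 = 9,216,000 bytes.
Track D: 22 minutes 35 seconds = 1,355 s; 144,000 × 1,355 × 4 × 1 = 780,480,000 bytes.
Track E: 8,000 × 153 × 1 × 6 = 7,344,000 bytes.
Track F: 3 minutes 24 seconds = 204 s; 37,800 × 204 × 4 × 4 = 123,379,200 bytes.
Total = 11,674,723,200 bytes = 11674.72 MB.

11674.72 MB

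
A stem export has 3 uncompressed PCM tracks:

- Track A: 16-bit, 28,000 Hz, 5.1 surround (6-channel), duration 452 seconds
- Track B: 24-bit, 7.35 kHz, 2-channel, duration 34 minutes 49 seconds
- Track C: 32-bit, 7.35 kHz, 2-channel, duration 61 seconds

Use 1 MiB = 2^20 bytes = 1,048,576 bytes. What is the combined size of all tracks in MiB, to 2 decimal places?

Track A: 28,000 × 452 × 2 × 6 = 151,872,000 bytes.
Track B: 34 minutes 49 seconds = 2,089 s; 7,350 × 2,089 × 3 × 2 = 92,124,900 bytes.
Track C: 7,350 × 61 × 4 × 2 = 3,586,800 bytes.
Total = 247,583,700 bytes = 236.11 MiB.

236.11 MiB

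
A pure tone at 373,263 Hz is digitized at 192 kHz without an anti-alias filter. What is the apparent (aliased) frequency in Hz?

Nyquist = 192,000/2 = 96,000 Hz; 373,263 Hz exceeds it.
Alias = |373,263 − 2×192,000| = |373,263 − 384,000| = 10,737 Hz.

10,737 Hz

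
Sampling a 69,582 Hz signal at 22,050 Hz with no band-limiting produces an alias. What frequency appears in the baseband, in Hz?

Nyquist = 22,050/2 = 11,025 Hz; 69,582 Hz exceeds it.
Alias = |69,582 − 3×22,050| = |69,582 − 66,150| = 3,432 Hz.

3,432 Hz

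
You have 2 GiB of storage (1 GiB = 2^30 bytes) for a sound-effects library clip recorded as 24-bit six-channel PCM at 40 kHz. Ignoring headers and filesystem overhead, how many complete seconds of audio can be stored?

Uncompressed byte rate = 40,000 × 3 × 6 = 720,000 bytes/s.
Capacity = 2 × 1,073,741,824 = 2,147,483,648 bytes.
2,147,483,648 / 720,000 ≈ 2982.62 s → 2,982 seconds.

2,982 seconds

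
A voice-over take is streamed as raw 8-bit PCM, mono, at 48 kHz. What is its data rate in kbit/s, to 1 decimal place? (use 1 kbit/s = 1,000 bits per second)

Bit rate = 48,000 × 8 × 1 = 384,000 bits/s.
= 384.0 kbit/s.

384.0 kbit/s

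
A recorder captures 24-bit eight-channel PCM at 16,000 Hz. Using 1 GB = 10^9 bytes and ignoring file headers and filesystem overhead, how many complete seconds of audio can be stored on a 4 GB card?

10,416 seconds

Uncompressed byte rate = 16,000 × 3 × 8 = 384,000 bytes/s.
Capacity = 4 × 1,000,000,000 = 4,000,000,000 bytes.
4,000,000,000 / 384,000 ≈ 10416.67 s → 10,416 seconds.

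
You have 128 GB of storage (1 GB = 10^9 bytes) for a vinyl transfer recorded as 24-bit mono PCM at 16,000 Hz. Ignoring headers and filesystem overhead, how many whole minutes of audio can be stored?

44,444 minutes

Uncompressed byte rate = 16,000 × 3 × 1 = 48,000 bytes/s.
Capacity = 128 × 1,000,000,000 = 128,000,000,000 bytes.
128,000,000,000 / 48,000 ≈ 2666666.67 s → 44,444 minutes.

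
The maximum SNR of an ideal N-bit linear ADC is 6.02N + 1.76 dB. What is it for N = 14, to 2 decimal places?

86.04 dB

6.02 × 14 + 1.76 = 86.04 dB.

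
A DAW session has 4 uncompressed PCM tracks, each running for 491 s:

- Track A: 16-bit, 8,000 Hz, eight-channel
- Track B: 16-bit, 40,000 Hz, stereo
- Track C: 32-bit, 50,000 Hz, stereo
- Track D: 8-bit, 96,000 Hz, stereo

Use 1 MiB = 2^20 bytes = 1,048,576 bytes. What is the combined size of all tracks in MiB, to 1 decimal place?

412.1 MiB

Track A: 8,000 × 491 × 2 × 8 = 62,848,000 bytes.
Track B: 40,000 × 491 × 2 × 2 = 78,560,000 bytes.
Track C: 50,000 × 491 × 4 × 2 = 196,400,000 bytes.
Track D: 96,000 × 491 × 1 × 2 = 94,272,000 bytes.
Total = 432,080,000 bytes = 412.1 MiB.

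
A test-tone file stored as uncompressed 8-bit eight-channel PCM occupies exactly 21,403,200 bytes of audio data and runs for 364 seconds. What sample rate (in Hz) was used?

Bytes = sample_rate × seconds × bytes_per_sample × channels.
sample_rate = 21,403,200 / (364 × 1 × 8) = 21,403,200 / 2,912 = 7,350 Hz.

7,350 Hz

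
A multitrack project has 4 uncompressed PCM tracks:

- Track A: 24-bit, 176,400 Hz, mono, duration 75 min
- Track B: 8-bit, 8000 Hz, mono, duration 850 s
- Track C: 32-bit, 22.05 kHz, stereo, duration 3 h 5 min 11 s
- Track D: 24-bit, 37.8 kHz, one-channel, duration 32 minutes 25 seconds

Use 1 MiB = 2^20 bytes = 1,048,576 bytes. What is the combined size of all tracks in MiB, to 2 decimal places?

4357.09 MiB

Track A: 75 min = 4,500 s; 176,400 × 4,500 × 3 × 1 = 2,381,400,000 bytes.
Track B: 8,000 × 850 × 1 × 1 = 6,800,000 bytes.
Track C: 3 h 5 min 11 s = 11,111 s; 22,050 × 11,111 × 4 × 2 = 1,959,980,400 bytes.
Track D: 32 minutes 25 seconds = 1,945 s; 37,800 × 1,945 × 3 × 1 = 220,563,000 bytes.
Total = 4,568,743,400 bytes = 4357.09 MiB.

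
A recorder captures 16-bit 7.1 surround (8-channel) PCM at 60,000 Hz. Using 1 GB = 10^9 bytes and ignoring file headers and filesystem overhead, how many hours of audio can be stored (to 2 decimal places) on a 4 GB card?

1.16 hours

Uncompressed byte rate = 60,000 × 2 × 8 = 960,000 bytes/s.
Capacity = 4 × 1,000,000,000 = 4,000,000,000 bytes.
4,000,000,000 / 960,000 ≈ 4166.67 s → 1.16 hours.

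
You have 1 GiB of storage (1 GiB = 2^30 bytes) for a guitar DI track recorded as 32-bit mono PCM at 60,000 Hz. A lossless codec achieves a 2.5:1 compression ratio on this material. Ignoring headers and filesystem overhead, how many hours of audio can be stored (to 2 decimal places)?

3.11 hours

Uncompressed byte rate = 60,000 × 4 × 1 = 240,000 bytes/s.
After 2.5:1 compression, effective rate ≈ 96000 bytes/s.
Capacity = 1 × 1,073,741,824 = 1,073,741,824 bytes.
1,073,741,824 / effective rate ≈ 11184.81 s → 3.11 hours.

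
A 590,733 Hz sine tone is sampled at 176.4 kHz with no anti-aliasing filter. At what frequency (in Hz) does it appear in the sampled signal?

Nyquist = 176,400/2 = 88,200 Hz; 590,733 Hz exceeds it.
Alias = |590,733 − 3×176,400| = |590,733 − 529,200| = 61,533 Hz.

61,533 Hz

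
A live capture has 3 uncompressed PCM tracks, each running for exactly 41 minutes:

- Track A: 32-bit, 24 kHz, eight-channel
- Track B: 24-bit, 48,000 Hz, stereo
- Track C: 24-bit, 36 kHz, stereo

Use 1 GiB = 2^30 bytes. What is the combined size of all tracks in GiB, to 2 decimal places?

2.91 GiB

exactly 41 minutes = 2,460 s.
Track A: 24,000 × 2,460 × 4 × 8 = 1,889,280,000 bytes.
Track B: 48,000 × 2,460 × 3 × 2 = 708,480,000 bytes.
Track C: 36,000 × 2,460 × 3 × 2 = 531,360,000 bytes.
Total = 3,129,120,000 bytes = 2.91 GiB.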